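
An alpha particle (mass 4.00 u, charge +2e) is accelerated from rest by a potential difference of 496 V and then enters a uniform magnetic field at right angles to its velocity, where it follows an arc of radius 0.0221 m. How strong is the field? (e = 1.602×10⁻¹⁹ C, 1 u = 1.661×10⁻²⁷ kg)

B ≈ 0.205 T

v = √(2|q|V/m) = √(2·3.204×10⁻¹⁹·496/6.644×10⁻²⁷) ≈ 2.187×10⁵ m/s.
B = mv/(|q|r) = (6.644×10⁻²⁷)(2.187×10⁵)/((3.204×10⁻¹⁹)(0.0221)) ≈ 0.205 T.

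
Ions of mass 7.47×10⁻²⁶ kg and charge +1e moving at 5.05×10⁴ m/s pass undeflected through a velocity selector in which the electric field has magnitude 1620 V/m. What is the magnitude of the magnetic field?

Balance of forces in the selector: qE = qvB ⇒ B = E/v.
B = 1620/5.05×10⁴ = 0.0321 T.

B = 0.0321 T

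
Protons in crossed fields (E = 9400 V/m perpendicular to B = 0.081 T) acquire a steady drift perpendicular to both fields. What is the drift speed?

v_d ≈ 1.2×10⁵ m/s

The E×B drift speed is v_d = E/B.
v_d = 9400/0.081 = 1.2×10⁵ m/s.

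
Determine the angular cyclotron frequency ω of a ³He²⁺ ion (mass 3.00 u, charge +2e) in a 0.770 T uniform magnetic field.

ω ≈ 4.95×10⁷ rad/s

ω = |q|B/m.
ω = (3.204×10⁻¹⁹)(0.770)/4.983×10⁻²⁷ ≈ 4.95×10⁷ rad/s.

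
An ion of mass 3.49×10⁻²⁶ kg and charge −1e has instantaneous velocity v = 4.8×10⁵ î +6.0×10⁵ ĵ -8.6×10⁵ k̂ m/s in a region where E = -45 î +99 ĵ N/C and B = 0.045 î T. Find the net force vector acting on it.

v×B = (0, -3.87×10⁴, -2.70×10⁴) N/C.
E + v×B = (-45.0, -3.86×10⁴, -2.70×10⁴) N/C.
F = q(E + v×B) = (−1.602×10⁻¹⁹ C)·(-45.0, -3.86×10⁴, -2.70×10⁴) = (7.21×10⁻¹⁸, 6.18×10⁻¹⁵, 4.33×10⁻¹⁵) N.

F ≈ (7.21×10⁻¹⁸, 6.18×10⁻¹⁵, 4.33×10⁻¹⁵) N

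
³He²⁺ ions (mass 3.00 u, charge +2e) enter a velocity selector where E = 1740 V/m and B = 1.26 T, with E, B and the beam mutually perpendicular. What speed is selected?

v = 1380 m/s

Zero net Lorentz force requires |qE| = |q v×B|, i.e. E = vB.
v = E/B = 1740/1.26 = 1380 m/s.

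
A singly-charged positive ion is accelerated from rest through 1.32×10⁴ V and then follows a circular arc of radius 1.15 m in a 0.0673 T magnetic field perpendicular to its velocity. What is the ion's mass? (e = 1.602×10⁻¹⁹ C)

m ≈ 3.63×10⁻²⁶ kg

Combine |q|V = ½mv² and r = mv/(|q|B): eliminate v to get m = qB²r²/(2V).
m = (1.602×10⁻¹⁹)(0.0673)²(1.15)²/(2·1.32×10⁴) ≈ 3.63×10⁻²⁶ kg.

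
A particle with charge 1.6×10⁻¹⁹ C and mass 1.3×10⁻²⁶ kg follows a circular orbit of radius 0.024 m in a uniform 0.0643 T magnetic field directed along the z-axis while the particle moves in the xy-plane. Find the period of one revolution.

T ≈ 7.94×10⁻⁶ s

The cyclotron period depends only on m, q, B: T = 2πm/(|q|B).
T = 2π(1.3×10⁻²⁶)/((1.6×10⁻¹⁹)(0.0643)) ≈ 7.94×10⁻⁶ s.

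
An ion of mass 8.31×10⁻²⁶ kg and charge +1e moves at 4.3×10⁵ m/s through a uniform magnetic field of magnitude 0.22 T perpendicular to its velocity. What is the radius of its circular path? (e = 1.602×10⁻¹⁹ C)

The magnetic force provides the centripetal force: |q|vB = mv²/r.
r = mv/(|q|B) = (8.31×10⁻²⁶)(4.3×10⁵)/((1.602×10⁻¹⁹)(0.22)) ≈ 1.0 m.

r ≈ 1.0 m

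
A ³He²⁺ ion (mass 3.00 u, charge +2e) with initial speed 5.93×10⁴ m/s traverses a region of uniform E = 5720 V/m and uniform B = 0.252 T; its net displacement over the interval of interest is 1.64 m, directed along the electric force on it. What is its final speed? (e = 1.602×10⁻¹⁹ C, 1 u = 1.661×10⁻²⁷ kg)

v_f ≈ 1.10×10⁶ m/s

B does no work; ΔKE = |q|E d.
½mv_f² = ½mv₀² + |q|Ed = ½(4.983×10⁻²⁷)(5.93×10⁴)² + (3.204×10⁻¹⁹)(5720)(1.64) ≈ 8.761×10⁻¹⁸ J + 3.006×10⁻¹⁵ J ≈ 3.014×10⁻¹⁵ J.
v_f = √(2·3.014×10⁻¹⁵/4.983×10⁻²⁷) ≈ 1.10×10⁶ m/s.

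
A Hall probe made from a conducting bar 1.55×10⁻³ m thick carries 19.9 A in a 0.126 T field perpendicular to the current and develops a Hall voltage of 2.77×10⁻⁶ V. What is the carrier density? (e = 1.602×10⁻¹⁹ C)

n ≈ 3.65×10²⁷ m⁻³

From V_H = IB/(n e t), n = IB/(V_H e t).
n = (19.9)(0.126)/((2.77×10⁻⁶)(1.602×10⁻¹⁹)(1.55×10⁻³)) ≈ 3.65×10²⁷ m⁻³.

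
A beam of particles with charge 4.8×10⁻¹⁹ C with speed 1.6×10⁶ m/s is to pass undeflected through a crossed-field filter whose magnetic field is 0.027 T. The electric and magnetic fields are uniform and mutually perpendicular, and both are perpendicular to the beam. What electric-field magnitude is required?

For straight-line motion qE = qvB, so E = vB.
E = 1.6×10⁶ × 0.027 = 4.3×10⁴ V/m.

E = 4.3×10⁴ V/m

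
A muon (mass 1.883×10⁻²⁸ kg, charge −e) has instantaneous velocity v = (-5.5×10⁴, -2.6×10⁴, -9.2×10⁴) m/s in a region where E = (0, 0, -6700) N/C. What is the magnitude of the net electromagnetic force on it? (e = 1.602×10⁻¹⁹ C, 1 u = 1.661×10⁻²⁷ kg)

Only an electric field acts, so F = qE = (−1.602×10⁻¹⁹ C)·(0, 0, -6700) = (0, 0, 1.07×10⁻¹⁵) N.
|F| = 1.07×10⁻¹⁵ N.

|F| ≈ 1.07×10⁻¹⁵ N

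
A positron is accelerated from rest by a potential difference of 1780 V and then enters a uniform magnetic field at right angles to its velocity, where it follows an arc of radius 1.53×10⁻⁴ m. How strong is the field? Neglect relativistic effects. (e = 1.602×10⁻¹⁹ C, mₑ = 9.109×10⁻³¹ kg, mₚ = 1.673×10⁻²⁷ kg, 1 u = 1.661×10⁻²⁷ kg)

v = √(2|q|V/m) = √(2·1.602×10⁻¹⁹·1780/9.109×10⁻³¹) ≈ 2.502×10⁷ m/s.
B = mv/(|q|r) = (9.109×10⁻³¹)(2.502×10⁷)/((1.602×10⁻¹⁹)(1.53×10⁻⁴)) ≈ 0.930 T.

B ≈ 0.930 T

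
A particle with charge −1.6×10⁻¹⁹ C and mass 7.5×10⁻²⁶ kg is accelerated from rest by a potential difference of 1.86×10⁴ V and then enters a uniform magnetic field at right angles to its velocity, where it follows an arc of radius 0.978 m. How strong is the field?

B ≈ 0.135 T

v = √(2|q|V/m) = √(2·1.6×10⁻¹⁹·1.86×10⁴/7.5×10⁻²⁶) ≈ 2.817×10⁵ m/s.
B = mv/(|q|r) = (7.5×10⁻²⁶)(2.817×10⁵)/((1.6×10⁻¹⁹)(0.978)) ≈ 0.135 T.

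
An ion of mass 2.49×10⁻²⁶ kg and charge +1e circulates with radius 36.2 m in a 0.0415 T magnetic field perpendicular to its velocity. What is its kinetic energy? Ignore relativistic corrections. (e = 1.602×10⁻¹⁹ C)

KE ≈ 7.26×10⁶ eV

v = |q|Br/m, then KE = ½mv² = (qBr)²/(2m).
v = (1.602×10⁻¹⁹)(0.0415)(36.2)/2.49×10⁻²⁶ ≈ 9.665×10⁶ m/s.
KE = ½(2.49×10⁻²⁶)(9.665×10⁶)² ≈ 1.16×10⁻¹² J = 7.26×10⁶ eV.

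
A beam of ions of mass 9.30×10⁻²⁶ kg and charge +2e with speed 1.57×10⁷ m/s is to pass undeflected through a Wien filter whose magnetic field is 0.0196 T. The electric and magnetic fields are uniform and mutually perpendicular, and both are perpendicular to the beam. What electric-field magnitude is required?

E = 3.08×10⁵ V/m

For straight-line motion qE = qvB, so E = vB.
E = 1.57×10⁷ × 0.0196 = 3.08×10⁵ V/m.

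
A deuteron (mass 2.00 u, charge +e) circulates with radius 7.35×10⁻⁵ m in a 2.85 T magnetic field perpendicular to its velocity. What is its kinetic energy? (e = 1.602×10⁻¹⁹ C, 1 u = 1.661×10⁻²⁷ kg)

v = |q|Br/m, then KE = ½mv² = (qBr)²/(2m).
v = (1.602×10⁻¹⁹)(2.85)(7.35×10⁻⁵)/3.322×10⁻²⁷ ≈ 1.010×10⁴ m/s.
KE = ½(3.322×10⁻²⁷)(1.010×10⁴)² ≈ 1.69×10⁻¹⁹ J.

KE ≈ 1.69×10⁻¹⁹ J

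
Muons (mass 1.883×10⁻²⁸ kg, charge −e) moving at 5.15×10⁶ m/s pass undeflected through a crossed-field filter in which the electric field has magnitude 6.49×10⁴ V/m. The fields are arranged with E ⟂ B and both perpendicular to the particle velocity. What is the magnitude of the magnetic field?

Balance of forces in the selector: qE = qvB ⇒ B = E/v.
B = 6.49×10⁴/5.15×10⁶ = 0.0126 T.

B = 0.0126 T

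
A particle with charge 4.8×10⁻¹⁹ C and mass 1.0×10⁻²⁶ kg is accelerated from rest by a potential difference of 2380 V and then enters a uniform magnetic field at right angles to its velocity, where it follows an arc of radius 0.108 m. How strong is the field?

B ≈ 0.0922 T

v = √(2|q|V/m) = √(2·4.8×10⁻¹⁹·2380/1.0×10⁻²⁶) ≈ 4.780×10⁵ m/s.
B = mv/(|q|r) = (1.0×10⁻²⁶)(4.780×10⁵)/((4.8×10⁻¹⁹)(0.108)) ≈ 0.0922 T.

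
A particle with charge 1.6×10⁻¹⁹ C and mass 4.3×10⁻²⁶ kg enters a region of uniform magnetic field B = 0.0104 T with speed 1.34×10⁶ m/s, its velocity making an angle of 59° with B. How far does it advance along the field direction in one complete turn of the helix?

v∥ = v cosθ = 1.34×10⁶·cos59° ≈ 6.902×10⁵ m/s.
T = 2πm/(|q|B) = 2π(4.3×10⁻²⁶)/((1.6×10⁻¹⁹)(0.0104)) ≈ 1.624×10⁻⁴ s.
pitch = v∥ T = (6.902×10⁵)(1.624×10⁻⁴) ≈ 112 m.

p ≈ 112 m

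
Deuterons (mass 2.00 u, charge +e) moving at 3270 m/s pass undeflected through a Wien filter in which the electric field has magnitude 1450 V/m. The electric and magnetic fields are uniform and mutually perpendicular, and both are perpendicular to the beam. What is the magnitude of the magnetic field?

B = 0.443 T

Balance of forces in the selector: qE = qvB ⇒ B = E/v.
B = 1450/3270 = 0.443 T.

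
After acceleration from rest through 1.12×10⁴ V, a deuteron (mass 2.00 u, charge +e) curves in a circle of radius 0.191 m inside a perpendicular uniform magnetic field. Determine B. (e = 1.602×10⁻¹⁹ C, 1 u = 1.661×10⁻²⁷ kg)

v = √(2|q|V/m) = √(2·1.602×10⁻¹⁹·1.12×10⁴/3.322×10⁻²⁷) ≈ 1.039×10⁶ m/s.
B = mv/(|q|r) = (3.322×10⁻²⁷)(1.039×10⁶)/((1.602×10⁻¹⁹)(0.191)) ≈ 0.113 T.

B ≈ 0.113 T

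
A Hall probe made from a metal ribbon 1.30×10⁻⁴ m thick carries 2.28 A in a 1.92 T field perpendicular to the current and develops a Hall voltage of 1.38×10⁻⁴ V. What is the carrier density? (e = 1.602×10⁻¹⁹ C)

n ≈ 1.52×10²⁷ m⁻³

From V_H = IB/(n e t), n = IB/(V_H e t).
n = (2.28)(1.92)/((1.38×10⁻⁴)(1.602×10⁻¹⁹)(1.30×10⁻⁴)) ≈ 1.52×10²⁷ m⁻³.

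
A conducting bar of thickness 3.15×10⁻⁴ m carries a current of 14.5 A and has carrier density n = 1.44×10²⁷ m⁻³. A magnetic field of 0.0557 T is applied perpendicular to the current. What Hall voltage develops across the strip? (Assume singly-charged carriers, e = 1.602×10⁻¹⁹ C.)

V_H ≈ 1.11×10⁻⁵ V

V_H = IB/(n e t).
V_H = (14.5)(0.0557)/((1.44×10²⁷)(1.602×10⁻¹⁹)(3.15×10⁻⁴)) ≈ 1.11×10⁻⁵ V.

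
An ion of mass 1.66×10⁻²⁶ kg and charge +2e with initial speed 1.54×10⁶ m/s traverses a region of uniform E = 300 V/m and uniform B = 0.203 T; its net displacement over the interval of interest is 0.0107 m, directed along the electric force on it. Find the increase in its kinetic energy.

ΔKE ≈ 1.03×10⁻¹⁸ J

The magnetic force is always ⟂ v and does no work; only the electric force changes KE.
ΔKE = F_E · d = |q|E d = (3.204×10⁻¹⁹)(300)(0.0107) ≈ 1.03×10⁻¹⁸ J.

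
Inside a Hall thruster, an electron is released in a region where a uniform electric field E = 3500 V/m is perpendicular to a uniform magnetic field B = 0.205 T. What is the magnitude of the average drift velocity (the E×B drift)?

The steady drift has the magnetic force balancing the electric force, so v_d = E/B.
v_d = 3500/0.205 = 1.71×10⁴ m/s.

v_d ≈ 1.71×10⁴ m/s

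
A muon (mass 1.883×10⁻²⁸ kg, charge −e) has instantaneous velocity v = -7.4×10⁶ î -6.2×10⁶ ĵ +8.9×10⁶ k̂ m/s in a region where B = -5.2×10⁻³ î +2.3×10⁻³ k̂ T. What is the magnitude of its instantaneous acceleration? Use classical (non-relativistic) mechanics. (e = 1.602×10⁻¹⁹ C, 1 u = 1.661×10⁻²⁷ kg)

v×B = (-1.43×10⁴, -2.93×10⁴, -3.22×10⁴) N/C.
F = q v×B = (−1.602×10⁻¹⁹ C)·(-1.43×10⁴, -2.93×10⁴, -3.22×10⁴) = (2.28×10⁻¹⁵, 4.69×10⁻¹⁵, 5.16×10⁻¹⁵) N.
|a| = |F|/m = 7.339×10⁻¹⁵/1.883×10⁻²⁸ ≈ 3.90×10¹³ m/s².

|a| ≈ 3.90×10¹³ m/s²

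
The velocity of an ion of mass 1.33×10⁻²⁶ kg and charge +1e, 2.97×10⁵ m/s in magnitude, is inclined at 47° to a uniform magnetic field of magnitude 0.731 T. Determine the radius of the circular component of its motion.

r ≈ 0.0247 m

v⊥ = v sinθ = 2.97×10⁵·sin47° ≈ 2.172×10⁵ m/s.
r = m v⊥/(|q|B) = (1.33×10⁻²⁶)(2.172×10⁵)/((1.602×10⁻¹⁹)(0.731)) ≈ 0.0247 m.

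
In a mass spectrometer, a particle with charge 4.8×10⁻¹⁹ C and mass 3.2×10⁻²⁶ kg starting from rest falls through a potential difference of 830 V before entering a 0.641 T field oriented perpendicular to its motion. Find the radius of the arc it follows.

r ≈ 0.0164 m

Acceleration: |q|V = ½mv² ⇒ v = √(2|q|V/m) = √(2·4.8×10⁻¹⁹·830/3.2×10⁻²⁶) ≈ 1.578×10⁵ m/s.
In the field: r = mv/(|q|B) = (3.2×10⁻²⁶)(1.578×10⁵)/((4.8×10⁻¹⁹)(0.641)) ≈ 0.0164 m.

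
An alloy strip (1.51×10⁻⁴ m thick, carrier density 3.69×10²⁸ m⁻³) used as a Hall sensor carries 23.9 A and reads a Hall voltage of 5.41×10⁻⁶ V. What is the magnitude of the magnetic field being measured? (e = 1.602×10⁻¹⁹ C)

From V_H = IB/(n e t), B = V_H n e t / I.
B = (5.41×10⁻⁶)(3.69×10²⁸)(1.602×10⁻¹⁹)(1.51×10⁻⁴)/23.9 ≈ 0.202 T.

B ≈ 0.202 T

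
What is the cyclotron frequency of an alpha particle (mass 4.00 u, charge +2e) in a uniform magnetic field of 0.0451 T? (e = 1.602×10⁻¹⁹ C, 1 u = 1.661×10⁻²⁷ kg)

f ≈ 3.46×10⁵ Hz

f = |q|B/(2πm).
f = (3.204×10⁻¹⁹)(0.0451)/(2π·6.644×10⁻²⁷) ≈ 3.46×10⁵ Hz.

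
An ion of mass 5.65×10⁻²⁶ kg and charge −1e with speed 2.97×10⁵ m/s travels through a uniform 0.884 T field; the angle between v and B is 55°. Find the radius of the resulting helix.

v⊥ = v sinθ = 2.97×10⁵·sin55° ≈ 2.433×10⁵ m/s.
r = m v⊥/(|q|B) = (5.65×10⁻²⁶)(2.433×10⁵)/((1.602×10⁻¹⁹)(0.884)) ≈ 0.0971 m.

r ≈ 0.0971 m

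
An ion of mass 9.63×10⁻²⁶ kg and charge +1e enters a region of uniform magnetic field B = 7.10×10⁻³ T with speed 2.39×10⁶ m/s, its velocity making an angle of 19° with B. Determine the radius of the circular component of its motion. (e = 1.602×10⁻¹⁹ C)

v⊥ = v sinθ = 2.39×10⁶·sin19° ≈ 7.781×10⁵ m/s.
r = m v⊥/(|q|B) = (9.63×10⁻²⁶)(7.781×10⁵)/((1.602×10⁻¹⁹)(7.10×10⁻³)) ≈ 65.9 m.

r ≈ 65.9 m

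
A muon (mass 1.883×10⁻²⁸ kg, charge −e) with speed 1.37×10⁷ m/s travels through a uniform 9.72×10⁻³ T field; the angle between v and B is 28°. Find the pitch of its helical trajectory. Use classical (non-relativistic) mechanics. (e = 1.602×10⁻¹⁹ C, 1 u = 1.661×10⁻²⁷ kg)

v∥ = v cosθ = 1.37×10⁷·cos28° ≈ 1.210×10⁷ m/s.
T = 2πm/(|q|B) = 2π(1.883×10⁻²⁸)/((1.602×10⁻¹⁹)(9.72×10⁻³)) ≈ 7.598×10⁻⁷ s.
pitch = v∥ T = (1.210×10⁷)(7.598×10⁻⁷) ≈ 9.19 m.

p ≈ 9.19 m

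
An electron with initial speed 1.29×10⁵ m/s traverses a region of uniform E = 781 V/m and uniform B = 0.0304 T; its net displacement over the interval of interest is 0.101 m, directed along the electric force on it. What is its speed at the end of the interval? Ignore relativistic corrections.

v_f ≈ 5.27×10⁶ m/s

B does no work; ΔKE = |q|E d.
½mv_f² = ½mv₀² + |q|Ed = ½(9.109×10⁻³¹)(1.29×10⁵)² + (1.602×10⁻¹⁹)(781)(0.101) ≈ 7.579×10⁻²¹ J + 1.264×10⁻¹⁷ J ≈ 1.264×10⁻¹⁷ J.
v_f = √(2·1.264×10⁻¹⁷/9.109×10⁻³¹) ≈ 5.27×10⁶ m/s.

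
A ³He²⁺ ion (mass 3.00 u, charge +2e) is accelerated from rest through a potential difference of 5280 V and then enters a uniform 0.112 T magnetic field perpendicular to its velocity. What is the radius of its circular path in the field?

Acceleration: |q|V = ½mv² ⇒ v = √(2|q|V/m) = √(2·3.204×10⁻¹⁹·5280/4.983×10⁻²⁷) ≈ 8.240×10⁵ m/s.
In the field: r = mv/(|q|B) = (4.983×10⁻²⁷)(8.240×10⁵)/((3.204×10⁻¹⁹)(0.112)) ≈ 0.114 m.

r ≈ 0.114 m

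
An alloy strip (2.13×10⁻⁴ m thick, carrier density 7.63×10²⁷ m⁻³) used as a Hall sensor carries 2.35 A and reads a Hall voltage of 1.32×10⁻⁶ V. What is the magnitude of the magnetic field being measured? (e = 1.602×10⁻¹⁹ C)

B ≈ 0.146 T

From V_H = IB/(n e t), B = V_H n e t / I.
B = (1.32×10⁻⁶)(7.63×10²⁷)(1.602×10⁻¹⁹)(2.13×10⁻⁴)/2.35 ≈ 0.146 T.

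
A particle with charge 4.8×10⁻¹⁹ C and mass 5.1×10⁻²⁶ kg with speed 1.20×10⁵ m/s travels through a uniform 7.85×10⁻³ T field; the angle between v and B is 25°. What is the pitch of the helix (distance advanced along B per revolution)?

v∥ = v cosθ = 1.20×10⁵·cos25° ≈ 1.088×10⁵ m/s.
T = 2πm/(|q|B) = 2π(5.1×10⁻²⁶)/((4.8×10⁻¹⁹)(7.85×10⁻³)) ≈ 8.504×10⁻⁵ s.
pitch = v∥ T = (1.088×10⁵)(8.504×10⁻⁵) ≈ 9.25 m.

p ≈ 9.25 m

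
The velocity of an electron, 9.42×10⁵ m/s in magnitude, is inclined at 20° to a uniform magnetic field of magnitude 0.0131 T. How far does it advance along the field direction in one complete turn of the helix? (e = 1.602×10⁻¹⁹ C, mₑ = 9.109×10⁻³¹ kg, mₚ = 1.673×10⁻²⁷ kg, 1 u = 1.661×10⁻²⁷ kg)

p ≈ 2.41×10⁻³ m

v∥ = v cosθ = 9.42×10⁵·cos20° ≈ 8.852×10⁵ m/s.
T = 2πm/(|q|B) = 2π(9.109×10⁻³¹)/((1.602×10⁻¹⁹)(0.0131)) ≈ 2.727×10⁻⁹ s.
pitch = v∥ T = (8.852×10⁵)(2.727×10⁻⁹) ≈ 2.41×10⁻³ m.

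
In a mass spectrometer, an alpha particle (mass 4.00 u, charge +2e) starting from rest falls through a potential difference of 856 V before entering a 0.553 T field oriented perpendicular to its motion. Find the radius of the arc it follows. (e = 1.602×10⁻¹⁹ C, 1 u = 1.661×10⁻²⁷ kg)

Acceleration: |q|V = ½mv² ⇒ v = √(2|q|V/m) = √(2·3.204×10⁻¹⁹·856/6.644×10⁻²⁷) ≈ 2.873×10⁵ m/s.
In the field: r = mv/(|q|B) = (6.644×10⁻²⁷)(2.873×10⁵)/((3.204×10⁻¹⁹)(0.553)) ≈ 0.0108 m.

r ≈ 0.0108 m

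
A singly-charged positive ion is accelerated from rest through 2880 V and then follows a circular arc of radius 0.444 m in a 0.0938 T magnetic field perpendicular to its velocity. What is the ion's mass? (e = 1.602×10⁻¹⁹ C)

Combine |q|V = ½mv² and r = mv/(|q|B): eliminate v to get m = qB²r²/(2V).
m = (1.602×10⁻¹⁹)(0.0938)²(0.444)²/(2·2880) ≈ 4.82×10⁻²⁶ kg.

m ≈ 4.82×10⁻²⁶ kg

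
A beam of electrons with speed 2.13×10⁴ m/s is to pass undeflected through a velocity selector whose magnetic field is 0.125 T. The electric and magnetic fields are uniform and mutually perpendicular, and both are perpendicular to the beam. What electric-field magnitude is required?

E = 2660 V/m

For straight-line motion qE = qvB, so E = vB.
E = 2.13×10⁴ × 0.125 = 2660 V/m.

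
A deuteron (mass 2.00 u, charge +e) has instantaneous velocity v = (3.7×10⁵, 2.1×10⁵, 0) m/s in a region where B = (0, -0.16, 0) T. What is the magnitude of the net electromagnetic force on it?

v×B = (0, 0, -5.92×10⁴) N/C.
F = q v×B = (1.602×10⁻¹⁹ C)·(0, 0, -5.92×10⁴) = (0, 0, -9.48×10⁻¹⁵) N.
|F| = 9.48×10⁻¹⁵ N.

|F| ≈ 9.48×10⁻¹⁵ N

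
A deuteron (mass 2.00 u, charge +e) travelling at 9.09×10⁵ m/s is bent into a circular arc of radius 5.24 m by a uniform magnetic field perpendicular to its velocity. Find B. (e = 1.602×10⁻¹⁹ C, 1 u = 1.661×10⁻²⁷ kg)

From |q|vB = mv²/r, B = mv/(|q|r).
B = (3.322×10⁻²⁷)(9.09×10⁵)/((1.602×10⁻¹⁹)(5.24)) ≈ 3.60×10⁻³ T.

B ≈ 3.60×10⁻³ T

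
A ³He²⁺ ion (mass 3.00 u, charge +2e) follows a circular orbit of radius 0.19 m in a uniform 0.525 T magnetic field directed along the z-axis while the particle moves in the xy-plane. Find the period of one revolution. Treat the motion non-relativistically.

T ≈ 1.86×10⁻⁷ s

The cyclotron period depends only on m, q, B: T = 2πm/(|q|B).
T = 2π(4.983×10⁻²⁷)/((3.204×10⁻¹⁹)(0.525)) ≈ 1.86×10⁻⁷ s.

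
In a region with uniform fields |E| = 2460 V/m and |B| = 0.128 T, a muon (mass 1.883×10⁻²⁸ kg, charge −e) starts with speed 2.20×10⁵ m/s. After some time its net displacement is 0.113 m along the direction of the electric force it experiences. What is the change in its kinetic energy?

ΔKE ≈ 4.45×10⁻¹⁷ J

The magnetic force is always ⟂ v and does no work; only the electric force changes KE.
ΔKE = F_E · d = |q|E d = (1.602×10⁻¹⁹)(2460)(0.113) ≈ 4.45×10⁻¹⁷ J.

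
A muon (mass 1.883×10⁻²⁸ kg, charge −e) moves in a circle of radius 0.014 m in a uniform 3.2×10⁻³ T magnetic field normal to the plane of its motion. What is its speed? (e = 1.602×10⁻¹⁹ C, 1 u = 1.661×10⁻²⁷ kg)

From |q|vB = mv²/r, v = |q|Br/m.
v = (1.602×10⁻¹⁹)(3.2×10⁻³)(0.014)/1.883×10⁻²⁸ ≈ 3.8×10⁴ m/s.

v ≈ 3.8×10⁴ m/s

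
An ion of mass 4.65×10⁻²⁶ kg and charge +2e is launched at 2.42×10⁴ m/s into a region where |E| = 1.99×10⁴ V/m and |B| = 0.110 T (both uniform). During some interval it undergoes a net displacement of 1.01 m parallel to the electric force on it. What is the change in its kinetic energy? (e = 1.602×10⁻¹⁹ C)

ΔKE ≈ 6.44×10⁻¹⁵ J

The magnetic force is always ⟂ v and does no work; only the electric force changes KE.
ΔKE = F_E · d = |q|E d = (3.204×10⁻¹⁹)(1.99×10⁴)(1.01) ≈ 6.44×10⁻¹⁵ J.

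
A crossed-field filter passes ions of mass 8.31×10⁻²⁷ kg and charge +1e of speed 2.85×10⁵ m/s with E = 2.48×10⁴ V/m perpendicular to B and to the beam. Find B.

B = 0.0870 T

Balance of forces in the selector: qE = qvB ⇒ B = E/v.
B = 2.48×10⁴/2.85×10⁵ = 0.0870 T.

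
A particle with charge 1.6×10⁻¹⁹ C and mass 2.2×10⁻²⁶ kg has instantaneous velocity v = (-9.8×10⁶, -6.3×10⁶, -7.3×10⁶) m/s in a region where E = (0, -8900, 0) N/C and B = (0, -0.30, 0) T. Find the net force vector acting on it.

F ≈ (-3.50×10⁻¹³, -1.42×10⁻¹⁵, 4.70×10⁻¹³) N

v×B = (-2.19×10⁶, 0, 2.94×10⁶) N/C.
E + v×B = (-2.19×10⁶, -8900, 2.94×10⁶) N/C.
F = q(E + v×B) = (1.6×10⁻¹⁹ C)·(-2.19×10⁶, -8900, 2.94×10⁶) = (-3.50×10⁻¹³, -1.42×10⁻¹⁵, 4.70×10⁻¹³) N.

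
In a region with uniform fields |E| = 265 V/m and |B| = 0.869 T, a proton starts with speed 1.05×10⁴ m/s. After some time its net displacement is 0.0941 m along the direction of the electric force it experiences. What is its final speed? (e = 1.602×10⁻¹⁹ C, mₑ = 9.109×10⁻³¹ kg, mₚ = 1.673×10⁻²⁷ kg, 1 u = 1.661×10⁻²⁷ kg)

v_f ≈ 6.99×10⁴ m/s

B does no work; ΔKE = |q|E d.
½mv_f² = ½mv₀² + |q|Ed = ½(1.673×10⁻²⁷)(1.05×10⁴)² + (1.602×10⁻¹⁹)(265)(0.0941) ≈ 9.222×10⁻²⁰ J + 3.995×10⁻¹⁸ J ≈ 4.087×10⁻¹⁸ J.
v_f = √(2·4.087×10⁻¹⁸/1.673×10⁻²⁷) ≈ 6.99×10⁴ m/s.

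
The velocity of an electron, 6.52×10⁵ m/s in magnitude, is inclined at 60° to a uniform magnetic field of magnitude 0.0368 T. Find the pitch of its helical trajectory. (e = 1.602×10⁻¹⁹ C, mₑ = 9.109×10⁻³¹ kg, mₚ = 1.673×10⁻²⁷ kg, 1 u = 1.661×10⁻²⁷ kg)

v∥ = v cosθ = 6.52×10⁵·cos60° ≈ 3.260×10⁵ m/s.
T = 2πm/(|q|B) = 2π(9.109×10⁻³¹)/((1.602×10⁻¹⁹)(0.0368)) ≈ 9.708×10⁻¹⁰ s.
pitch = v∥ T = (3.260×10⁵)(9.708×10⁻¹⁰) ≈ 3.16×10⁻⁴ m.

p ≈ 3.16×10⁻⁴ m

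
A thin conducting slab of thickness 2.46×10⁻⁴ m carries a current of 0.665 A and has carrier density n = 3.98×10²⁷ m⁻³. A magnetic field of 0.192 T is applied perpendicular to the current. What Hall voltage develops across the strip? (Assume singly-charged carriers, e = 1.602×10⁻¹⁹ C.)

V_H ≈ 8.14×10⁻⁷ V

V_H = IB/(n e t).
V_H = (0.665)(0.192)/((3.98×10²⁷)(1.602×10⁻¹⁹)(2.46×10⁻⁴)) ≈ 8.14×10⁻⁷ V.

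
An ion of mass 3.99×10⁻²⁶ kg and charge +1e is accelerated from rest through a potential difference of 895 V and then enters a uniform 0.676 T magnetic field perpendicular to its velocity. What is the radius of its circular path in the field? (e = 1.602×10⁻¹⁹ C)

Acceleration: |q|V = ½mv² ⇒ v = √(2|q|V/m) = √(2·1.602×10⁻¹⁹·895/3.99×10⁻²⁶) ≈ 8.478×10⁴ m/s.
In the field: r = mv/(|q|B) = (3.99×10⁻²⁶)(8.478×10⁴)/((1.602×10⁻¹⁹)(0.676)) ≈ 0.0312 m.

r ≈ 0.0312 m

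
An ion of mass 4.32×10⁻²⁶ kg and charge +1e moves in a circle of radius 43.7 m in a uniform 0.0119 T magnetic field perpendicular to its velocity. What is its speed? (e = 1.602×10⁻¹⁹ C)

From |q|vB = mv²/r, v = |q|Br/m.
v = (1.602×10⁻¹⁹)(0.0119)(43.7)/4.32×10⁻²⁶ ≈ 1.93×10⁶ m/s.

v ≈ 1.93×10⁶ m/s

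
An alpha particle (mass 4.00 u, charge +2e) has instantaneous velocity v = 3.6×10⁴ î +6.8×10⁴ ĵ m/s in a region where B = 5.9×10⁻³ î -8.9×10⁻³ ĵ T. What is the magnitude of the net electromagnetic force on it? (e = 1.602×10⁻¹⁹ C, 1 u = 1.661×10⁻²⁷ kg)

v×B = (0, 0, -722) N/C.
F = q v×B = (3.204×10⁻¹⁹ C)·(0, 0, -722) = (0, 0, -2.31×10⁻¹⁶) N.
|F| = 2.31×10⁻¹⁶ N.

|F| ≈ 2.31×10⁻¹⁶ N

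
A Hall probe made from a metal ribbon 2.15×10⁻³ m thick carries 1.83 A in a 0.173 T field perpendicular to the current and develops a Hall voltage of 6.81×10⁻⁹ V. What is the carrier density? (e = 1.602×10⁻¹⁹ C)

From V_H = IB/(n e t), n = IB/(V_H e t).
n = (1.83)(0.173)/((6.81×10⁻⁹)(1.602×10⁻¹⁹)(2.15×10⁻³)) ≈ 1.35×10²⁹ m⁻³.

n ≈ 1.35×10²⁹ m⁻³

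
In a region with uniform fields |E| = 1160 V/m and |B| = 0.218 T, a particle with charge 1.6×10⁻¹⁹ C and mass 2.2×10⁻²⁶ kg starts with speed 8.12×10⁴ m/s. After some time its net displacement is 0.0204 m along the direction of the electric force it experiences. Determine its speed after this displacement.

v_f ≈ 8.33×10⁴ m/s

B does no work; ΔKE = |q|E d.
½mv_f² = ½mv₀² + |q|Ed = ½(2.2×10⁻²⁶)(8.12×10⁴)² + (1.6×10⁻¹⁹)(1160)(0.0204) ≈ 7.253×10⁻¹⁷ J + 3.786×10⁻¹⁸ J ≈ 7.631×10⁻¹⁷ J.
v_f = √(2·7.631×10⁻¹⁷/2.2×10⁻²⁶) ≈ 8.33×10⁴ m/s.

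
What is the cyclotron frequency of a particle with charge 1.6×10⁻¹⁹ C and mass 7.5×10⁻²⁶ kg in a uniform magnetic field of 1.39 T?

f ≈ 4.72×10⁵ Hz

f = |q|B/(2πm).
f = (1.6×10⁻¹⁹)(1.39)/(2π·7.5×10⁻²⁶) ≈ 4.72×10⁵ Hz.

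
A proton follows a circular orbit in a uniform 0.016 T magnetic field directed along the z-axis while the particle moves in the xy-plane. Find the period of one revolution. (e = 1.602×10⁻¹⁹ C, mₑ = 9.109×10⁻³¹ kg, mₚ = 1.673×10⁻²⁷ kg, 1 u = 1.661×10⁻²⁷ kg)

The cyclotron period depends only on m, q, B: T = 2πm/(|q|B).
T = 2π(1.673×10⁻²⁷)/((1.602×10⁻¹⁹)(0.016)) ≈ 4.1×10⁻⁶ s.

T ≈ 4.1×10⁻⁶ s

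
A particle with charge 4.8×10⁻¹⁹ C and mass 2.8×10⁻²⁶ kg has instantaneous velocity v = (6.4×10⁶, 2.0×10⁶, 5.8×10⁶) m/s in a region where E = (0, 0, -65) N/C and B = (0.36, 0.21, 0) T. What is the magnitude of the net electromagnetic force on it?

|F| ≈ 1.20×10⁻¹² N

v×B = (-1.22×10⁶, 2.09×10⁶, 6.24×10⁵) N/C.
E + v×B = (-1.22×10⁶, 2.09×10⁶, 6.24×10⁵) N/C.
F = q(E + v×B) = (4.8×10⁻¹⁹ C)·(-1.22×10⁶, 2.09×10⁶, 6.24×10⁵) = (-5.85×10⁻¹³, 1.00×10⁻¹², 2.99×10⁻¹³) N.
|F| = 1.20×10⁻¹² N.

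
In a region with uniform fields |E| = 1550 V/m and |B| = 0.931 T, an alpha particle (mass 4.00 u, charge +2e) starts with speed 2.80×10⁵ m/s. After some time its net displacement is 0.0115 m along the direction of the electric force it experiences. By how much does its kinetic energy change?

ΔKE ≈ 5.71×10⁻¹⁸ J

The magnetic force is always ⟂ v and does no work; only the electric force changes KE.
ΔKE = F_E · d = |q|E d = (3.204×10⁻¹⁹)(1550)(0.0115) ≈ 5.71×10⁻¹⁸ J.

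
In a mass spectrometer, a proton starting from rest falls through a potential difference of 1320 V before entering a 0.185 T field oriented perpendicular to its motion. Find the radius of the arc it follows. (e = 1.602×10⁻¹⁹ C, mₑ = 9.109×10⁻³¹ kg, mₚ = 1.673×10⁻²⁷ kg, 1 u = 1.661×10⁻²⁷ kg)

r ≈ 0.0284 m

Acceleration: |q|V = ½mv² ⇒ v = √(2|q|V/m) = √(2·1.602×10⁻¹⁹·1320/1.673×10⁻²⁷) ≈ 5.028×10⁵ m/s.
In the field: r = mv/(|q|B) = (1.673×10⁻²⁷)(5.028×10⁵)/((1.602×10⁻¹⁹)(0.185)) ≈ 0.0284 m.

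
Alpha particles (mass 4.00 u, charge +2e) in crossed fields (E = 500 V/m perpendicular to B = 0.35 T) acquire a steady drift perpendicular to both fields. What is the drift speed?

v_d ≈ 1400 m/s

The steady drift has the magnetic force balancing the electric force, so v_d = E/B.
v_d = 500/0.35 = 1400 m/s.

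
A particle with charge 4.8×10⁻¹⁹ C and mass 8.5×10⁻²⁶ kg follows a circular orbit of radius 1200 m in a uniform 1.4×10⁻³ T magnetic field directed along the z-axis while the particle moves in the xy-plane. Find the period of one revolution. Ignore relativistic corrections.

T ≈ 7.9×10⁻⁴ s

The cyclotron period depends only on m, q, B: T = 2πm/(|q|B).
T = 2π(8.5×10⁻²⁶)/((4.8×10⁻¹⁹)(1.4×10⁻³)) ≈ 7.9×10⁻⁴ s.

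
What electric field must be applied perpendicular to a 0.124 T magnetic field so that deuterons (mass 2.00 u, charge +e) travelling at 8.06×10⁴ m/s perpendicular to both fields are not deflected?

For straight-line motion qE = qvB, so E = vB.
E = 8.06×10⁴ × 0.124 = 9990 V/m.

E = 9990 V/m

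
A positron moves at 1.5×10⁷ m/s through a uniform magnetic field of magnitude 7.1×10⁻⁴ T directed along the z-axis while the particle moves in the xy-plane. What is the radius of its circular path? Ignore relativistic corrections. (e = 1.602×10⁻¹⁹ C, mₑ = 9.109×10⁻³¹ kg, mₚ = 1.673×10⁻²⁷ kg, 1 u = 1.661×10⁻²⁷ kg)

r ≈ 0.12 m

The magnetic force provides the centripetal force: |q|vB = mv²/r.
r = mv/(|q|B) = (9.109×10⁻³¹)(1.5×10⁷)/((1.602×10⁻¹⁹)(7.1×10⁻⁴)) ≈ 0.12 m.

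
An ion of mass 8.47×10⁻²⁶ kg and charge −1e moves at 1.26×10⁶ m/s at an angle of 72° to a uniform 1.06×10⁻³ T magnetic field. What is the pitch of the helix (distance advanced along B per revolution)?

p ≈ 1220 m

v∥ = v cosθ = 1.26×10⁶·cos72° ≈ 3.894×10⁵ m/s.
T = 2πm/(|q|B) = 2π(8.47×10⁻²⁶)/((1.602×10⁻¹⁹)(1.06×10⁻³)) ≈ 3.134×10⁻³ s.
pitch = v∥ T = (3.894×10⁵)(3.134×10⁻³) ≈ 1220 m.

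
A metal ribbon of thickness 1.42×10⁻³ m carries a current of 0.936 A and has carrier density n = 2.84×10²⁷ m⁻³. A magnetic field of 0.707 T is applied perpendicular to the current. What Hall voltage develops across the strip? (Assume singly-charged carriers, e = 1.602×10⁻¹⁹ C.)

V_H = IB/(n e t).
V_H = (0.936)(0.707)/((2.84×10²⁷)(1.602×10⁻¹⁹)(1.42×10⁻³)) ≈ 1.02×10⁻⁶ V.

V_H ≈ 1.02×10⁻⁶ V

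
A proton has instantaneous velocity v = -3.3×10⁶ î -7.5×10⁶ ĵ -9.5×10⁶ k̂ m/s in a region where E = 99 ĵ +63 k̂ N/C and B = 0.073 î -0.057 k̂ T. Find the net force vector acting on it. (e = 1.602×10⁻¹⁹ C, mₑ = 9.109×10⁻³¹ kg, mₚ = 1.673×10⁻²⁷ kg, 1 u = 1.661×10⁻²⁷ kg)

F ≈ (6.85×10⁻¹⁴, -1.41×10⁻¹³, 8.77×10⁻¹⁴) N

v×B = (4.28×10⁵, -8.82×10⁵, 5.48×10⁵) N/C.
E + v×B = (4.28×10⁵, -8.82×10⁵, 5.48×10⁵) N/C.
F = q(E + v×B) = (1.602×10⁻¹⁹ C)·(4.28×10⁵, -8.82×10⁵, 5.48×10⁵) = (6.85×10⁻¹⁴, -1.41×10⁻¹³, 8.77×10⁻¹⁴) N.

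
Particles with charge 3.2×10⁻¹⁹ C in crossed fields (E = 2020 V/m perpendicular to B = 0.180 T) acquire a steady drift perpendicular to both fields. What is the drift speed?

v_d ≈ 1.12×10⁴ m/s

The E×B drift speed is v_d = E/B.
v_d = 2020/0.180 = 1.12×10⁴ m/s.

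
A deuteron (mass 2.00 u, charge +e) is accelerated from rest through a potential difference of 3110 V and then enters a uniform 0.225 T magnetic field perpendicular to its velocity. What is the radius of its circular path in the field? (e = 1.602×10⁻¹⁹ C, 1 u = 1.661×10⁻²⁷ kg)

Acceleration: |q|V = ½mv² ⇒ v = √(2|q|V/m) = √(2·1.602×10⁻¹⁹·3110/3.322×10⁻²⁷) ≈ 5.477×10⁵ m/s.
In the field: r = mv/(|q|B) = (3.322×10⁻²⁷)(5.477×10⁵)/((1.602×10⁻¹⁹)(0.225)) ≈ 0.0505 m.

r ≈ 0.0505 m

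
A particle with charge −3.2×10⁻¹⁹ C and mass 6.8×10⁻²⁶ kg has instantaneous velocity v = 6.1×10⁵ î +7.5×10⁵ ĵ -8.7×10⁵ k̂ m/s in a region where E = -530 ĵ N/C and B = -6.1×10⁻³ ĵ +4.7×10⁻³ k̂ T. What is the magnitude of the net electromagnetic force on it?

v×B = (-1780, -2870, -3720) N/C.
E + v×B = (-1780, -3400, -3720) N/C.
F = q(E + v×B) = (−3.2×10⁻¹⁹ C)·(-1780, -3400, -3720) = (5.70×10⁻¹⁶, 1.09×10⁻¹⁵, 1.19×10⁻¹⁵) N.
|F| = 1.71×10⁻¹⁵ N.

|F| ≈ 1.71×10⁻¹⁵ N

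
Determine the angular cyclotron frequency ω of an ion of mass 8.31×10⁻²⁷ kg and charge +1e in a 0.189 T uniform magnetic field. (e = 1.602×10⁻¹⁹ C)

ω = |q|B/m.
ω = (1.602×10⁻¹⁹)(0.189)/8.31×10⁻²⁷ ≈ 3.64×10⁶ rad/s.

ω ≈ 3.64×10⁶ rad/s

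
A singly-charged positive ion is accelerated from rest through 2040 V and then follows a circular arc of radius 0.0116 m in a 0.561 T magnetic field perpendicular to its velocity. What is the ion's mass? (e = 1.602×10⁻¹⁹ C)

Combine |q|V = ½mv² and r = mv/(|q|B): eliminate v to get m = qB²r²/(2V).
m = (1.602×10⁻¹⁹)(0.561)²(0.0116)²/(2·2040) ≈ 1.66×10⁻²⁷ kg.

m ≈ 1.66×10⁻²⁷ kg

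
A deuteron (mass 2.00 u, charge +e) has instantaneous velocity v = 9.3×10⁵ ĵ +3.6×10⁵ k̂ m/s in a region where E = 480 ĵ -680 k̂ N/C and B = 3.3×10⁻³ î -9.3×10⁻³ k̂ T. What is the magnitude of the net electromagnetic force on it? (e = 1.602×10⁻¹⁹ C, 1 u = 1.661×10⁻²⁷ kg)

v×B = (-8650, 1190, -3070) N/C.
E + v×B = (-8650, 1670, -3750) N/C.
F = q(E + v×B) = (1.602×10⁻¹⁹ C)·(-8650, 1670, -3750) = (-1.39×10⁻¹⁵, 2.67×10⁻¹⁶, -6.01×10⁻¹⁶) N.
|F| = 1.53×10⁻¹⁵ N.

|F| ≈ 1.53×10⁻¹⁵ N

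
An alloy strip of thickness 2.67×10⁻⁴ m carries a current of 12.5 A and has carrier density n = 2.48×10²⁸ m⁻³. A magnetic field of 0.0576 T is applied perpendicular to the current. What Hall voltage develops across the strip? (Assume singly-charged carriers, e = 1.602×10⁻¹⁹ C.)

V_H = IB/(n e t).
V_H = (12.5)(0.0576)/((2.48×10²⁸)(1.602×10⁻¹⁹)(2.67×10⁻⁴)) ≈ 6.79×10⁻⁷ V.

V_H ≈ 6.79×10⁻⁷ V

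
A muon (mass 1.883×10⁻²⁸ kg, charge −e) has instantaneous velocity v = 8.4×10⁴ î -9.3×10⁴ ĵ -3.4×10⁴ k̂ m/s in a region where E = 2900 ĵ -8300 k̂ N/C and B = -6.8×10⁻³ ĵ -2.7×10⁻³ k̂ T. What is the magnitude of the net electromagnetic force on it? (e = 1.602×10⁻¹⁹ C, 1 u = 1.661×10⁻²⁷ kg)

v×B = (19.9, 227, -571) N/C.
E + v×B = (19.9, 3130, -8870) N/C.
F = q(E + v×B) = (−1.602×10⁻¹⁹ C)·(19.9, 3130, -8870) = (-3.19×10⁻¹⁸, -5.01×10⁻¹⁶, 1.42×10⁻¹⁵) N.
|F| = 1.51×10⁻¹⁵ N.

|F| ≈ 1.51×10⁻¹⁵ N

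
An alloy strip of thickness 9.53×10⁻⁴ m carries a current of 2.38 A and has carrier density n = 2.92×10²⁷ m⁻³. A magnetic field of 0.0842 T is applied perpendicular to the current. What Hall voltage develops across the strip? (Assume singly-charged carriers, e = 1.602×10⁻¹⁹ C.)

V_H ≈ 4.50×10⁻⁷ V

V_H = IB/(n e t).
V_H = (2.38)(0.0842)/((2.92×10²⁷)(1.602×10⁻¹⁹)(9.53×10⁻⁴)) ≈ 4.50×10⁻⁷ V.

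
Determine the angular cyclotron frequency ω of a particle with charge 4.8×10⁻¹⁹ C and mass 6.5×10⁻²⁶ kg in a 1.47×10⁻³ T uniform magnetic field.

ω ≈ 1.09×10⁴ rad/s

ω = |q|B/m.
ω = (4.8×10⁻¹⁹)(1.47×10⁻³)/6.5×10⁻²⁶ ≈ 1.09×10⁴ rad/s.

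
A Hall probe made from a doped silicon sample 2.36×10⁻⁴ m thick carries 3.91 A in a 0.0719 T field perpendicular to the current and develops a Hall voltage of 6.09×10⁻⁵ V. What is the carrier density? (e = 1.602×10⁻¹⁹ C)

n ≈ 1.22×10²⁶ m⁻³

From V_H = IB/(n e t), n = IB/(V_H e t).
n = (3.91)(0.0719)/((6.09×10⁻⁵)(1.602×10⁻¹⁹)(2.36×10⁻⁴)) ≈ 1.22×10²⁶ m⁻³.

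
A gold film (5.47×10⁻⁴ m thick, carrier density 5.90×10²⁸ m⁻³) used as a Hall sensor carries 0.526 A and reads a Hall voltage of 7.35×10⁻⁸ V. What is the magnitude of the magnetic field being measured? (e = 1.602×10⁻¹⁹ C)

B ≈ 0.722 T

From V_H = IB/(n e t), B = V_H n e t / I.
B = (7.35×10⁻⁸)(5.90×10²⁸)(1.602×10⁻¹⁹)(5.47×10⁻⁴)/0.526 ≈ 0.722 T.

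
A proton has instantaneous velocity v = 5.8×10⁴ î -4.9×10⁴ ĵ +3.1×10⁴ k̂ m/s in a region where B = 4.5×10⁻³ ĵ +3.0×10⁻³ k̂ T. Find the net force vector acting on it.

v×B = (-286, -174, 261) N/C.
F = q v×B = (1.602×10⁻¹⁹ C)·(-286, -174, 261) = (-4.59×10⁻¹⁷, -2.79×10⁻¹⁷, 4.18×10⁻¹⁷) N.

F ≈ (-4.59×10⁻¹⁷, -2.79×10⁻¹⁷, 4.18×10⁻¹⁷) N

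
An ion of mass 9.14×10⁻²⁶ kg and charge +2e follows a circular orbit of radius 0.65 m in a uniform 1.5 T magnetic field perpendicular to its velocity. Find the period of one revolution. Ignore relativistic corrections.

T ≈ 1.2×10⁻⁶ s

The cyclotron period depends only on m, q, B: T = 2πm/(|q|B).
T = 2π(9.14×10⁻²⁶)/((3.204×10⁻¹⁹)(1.5)) ≈ 1.2×10⁻⁶ s.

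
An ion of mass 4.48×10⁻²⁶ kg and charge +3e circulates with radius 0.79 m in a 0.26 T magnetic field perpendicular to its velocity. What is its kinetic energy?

KE ≈ 6.8×10⁵ eV

v = |q|Br/m, then KE = ½mv² = (qBr)²/(2m).
v = (4.806×10⁻¹⁹)(0.26)(0.79)/4.48×10⁻²⁶ ≈ 2.203×10⁶ m/s.
KE = ½(4.48×10⁻²⁶)(2.203×10⁶)² ≈ 1.1×10⁻¹³ J = 6.8×10⁵ eV.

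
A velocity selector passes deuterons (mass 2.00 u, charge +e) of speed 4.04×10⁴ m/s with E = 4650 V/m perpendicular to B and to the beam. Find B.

Balance of forces in the selector: qE = qvB ⇒ B = E/v.
B = 4650/4.04×10⁴ = 0.115 T.

B = 0.115 T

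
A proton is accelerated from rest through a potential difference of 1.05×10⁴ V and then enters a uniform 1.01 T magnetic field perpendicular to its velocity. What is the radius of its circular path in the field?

Acceleration: |q|V = ½mv² ⇒ v = √(2|q|V/m) = √(2·1.602×10⁻¹⁹·1.05×10⁴/1.673×10⁻²⁷) ≈ 1.418×10⁶ m/s.
In the field: r = mv/(|q|B) = (1.673×10⁻²⁷)(1.418×10⁶)/((1.602×10⁻¹⁹)(1.01)) ≈ 0.0147 m.

r ≈ 0.0147 m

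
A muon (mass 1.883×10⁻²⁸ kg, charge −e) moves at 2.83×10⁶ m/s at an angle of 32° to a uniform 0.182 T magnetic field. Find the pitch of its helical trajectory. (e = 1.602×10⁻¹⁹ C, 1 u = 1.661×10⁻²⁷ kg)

p ≈ 0.0974 m

v∥ = v cosθ = 2.83×10⁶·cos32° ≈ 2.400×10⁶ m/s.
T = 2πm/(|q|B) = 2π(1.883×10⁻²⁸)/((1.602×10⁻¹⁹)(0.182)) ≈ 4.058×10⁻⁸ s.
pitch = v∥ T = (2.400×10⁶)(4.058×10⁻⁸) ≈ 0.0974 m.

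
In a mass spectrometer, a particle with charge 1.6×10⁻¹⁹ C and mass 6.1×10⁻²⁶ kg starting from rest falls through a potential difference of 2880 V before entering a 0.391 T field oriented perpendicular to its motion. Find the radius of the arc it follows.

Acceleration: |q|V = ½mv² ⇒ v = √(2|q|V/m) = √(2·1.6×10⁻¹⁹·2880/6.1×10⁻²⁶) ≈ 1.229×10⁵ m/s.
In the field: r = mv/(|q|B) = (6.1×10⁻²⁶)(1.229×10⁵)/((1.6×10⁻¹⁹)(0.391)) ≈ 0.120 m.

r ≈ 0.120 m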